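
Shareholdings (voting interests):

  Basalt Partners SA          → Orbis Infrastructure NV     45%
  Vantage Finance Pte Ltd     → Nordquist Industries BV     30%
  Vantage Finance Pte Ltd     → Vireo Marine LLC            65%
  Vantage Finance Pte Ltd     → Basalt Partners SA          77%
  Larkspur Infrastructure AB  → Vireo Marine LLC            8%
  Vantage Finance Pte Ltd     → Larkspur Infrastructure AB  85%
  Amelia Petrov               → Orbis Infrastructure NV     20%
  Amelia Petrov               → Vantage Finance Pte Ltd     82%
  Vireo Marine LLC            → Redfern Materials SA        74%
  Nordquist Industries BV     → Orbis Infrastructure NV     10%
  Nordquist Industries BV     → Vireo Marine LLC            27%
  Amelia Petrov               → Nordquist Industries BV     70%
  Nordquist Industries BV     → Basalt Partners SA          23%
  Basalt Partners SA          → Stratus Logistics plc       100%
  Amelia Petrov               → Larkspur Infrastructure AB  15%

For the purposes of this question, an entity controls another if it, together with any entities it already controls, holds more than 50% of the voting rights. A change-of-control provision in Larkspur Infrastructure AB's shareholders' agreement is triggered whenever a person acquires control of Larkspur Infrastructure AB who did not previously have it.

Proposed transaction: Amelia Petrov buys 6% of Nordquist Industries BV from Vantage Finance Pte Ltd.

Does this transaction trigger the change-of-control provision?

No

The purchase adds only to Amelia's holdings (Vantage's stake shrinks), so Amelia is the only person who could newly come to control Larkspur.
Amelia holds 82% of Vantage, so Amelia controls Vantage.
Amelia and Vantage together hold 15% + 85% = 100% of Larkspur, so Amelia controls Larkspur.
So Amelia already controls Larkspur before the transaction.
After the purchase, Amelia's direct stake in Nordquist rises to 70% + 6% = 76%, and Vantage's stake falls to 24%.
Amelia controlled Larkspur already, so this is not a new person acquiring control; every other person's position is unchanged or reduced.
No new person acquires control, so the clause is not triggered.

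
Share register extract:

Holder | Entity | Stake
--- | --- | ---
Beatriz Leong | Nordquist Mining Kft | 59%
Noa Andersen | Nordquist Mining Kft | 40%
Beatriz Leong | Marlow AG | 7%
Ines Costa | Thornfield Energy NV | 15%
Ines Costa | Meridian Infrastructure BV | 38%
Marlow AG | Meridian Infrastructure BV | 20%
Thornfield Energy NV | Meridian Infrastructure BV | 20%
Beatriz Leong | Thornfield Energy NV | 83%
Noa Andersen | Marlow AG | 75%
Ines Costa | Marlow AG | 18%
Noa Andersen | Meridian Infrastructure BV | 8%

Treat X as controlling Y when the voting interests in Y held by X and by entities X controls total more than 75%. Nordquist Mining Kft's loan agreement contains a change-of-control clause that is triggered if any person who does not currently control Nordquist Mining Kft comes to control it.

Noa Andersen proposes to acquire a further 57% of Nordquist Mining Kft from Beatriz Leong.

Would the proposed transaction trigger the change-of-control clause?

The purchase adds only to Noa's holdings (Beatriz's stake shrinks), so Noa is the only person who could newly come to control Nordquist.
Noa's largest direct stake is 75% in Marlow, which does not meet the threshold, so Noa controls no company.
In Nordquist, Noa's side holds only 40%, not > 75%.
So before the transaction, Noa does not control Nordquist.
After the purchase, Noa's direct stake in Nordquist rises to 40% + 57% = 97%, and Beatriz's stake falls to 2%.
Noa holds 97% of Nordquist, so Noa controls Nordquist.
Noa did not control Nordquist before and does after, so the clause is triggered.

Yes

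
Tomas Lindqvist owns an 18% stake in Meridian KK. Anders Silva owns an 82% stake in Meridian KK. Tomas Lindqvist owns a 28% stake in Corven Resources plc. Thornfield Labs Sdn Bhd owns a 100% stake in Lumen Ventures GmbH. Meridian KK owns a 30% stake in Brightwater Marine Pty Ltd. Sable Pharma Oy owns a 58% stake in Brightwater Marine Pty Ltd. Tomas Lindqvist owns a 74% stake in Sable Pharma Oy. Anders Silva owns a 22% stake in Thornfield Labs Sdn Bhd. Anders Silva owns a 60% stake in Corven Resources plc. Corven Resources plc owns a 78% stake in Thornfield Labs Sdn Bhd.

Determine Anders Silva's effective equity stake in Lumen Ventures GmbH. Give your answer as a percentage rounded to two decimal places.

68.80%

Anders reaches Lumen along 2 paths.
Via Thornfield: 22% × 100% = 22%.
Via Corven → Thornfield: 60% × 78% × 100% = 46.8%.
Total: 22% + 46.8% = 68.8%.
Rounded: 68.80%.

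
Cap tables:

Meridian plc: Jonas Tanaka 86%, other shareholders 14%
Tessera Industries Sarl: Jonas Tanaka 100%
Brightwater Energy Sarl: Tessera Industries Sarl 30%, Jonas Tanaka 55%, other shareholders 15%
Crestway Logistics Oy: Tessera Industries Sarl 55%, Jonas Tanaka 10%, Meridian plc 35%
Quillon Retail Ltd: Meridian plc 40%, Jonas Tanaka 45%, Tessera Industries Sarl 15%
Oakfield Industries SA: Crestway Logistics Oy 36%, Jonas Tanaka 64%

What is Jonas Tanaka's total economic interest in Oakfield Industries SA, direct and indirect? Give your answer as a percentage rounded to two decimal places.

98.24%

Jonas reaches Oakfield along 4 paths.
Via Tessera → Crestway: 100% × 55% × 36% = 19.8%.
Via Crestway: 10% × 36% = 3.6%.
Via Meridian → Crestway: 86% × 35% × 36% = 10.836%.
Direct stake: 64% = 64%.
Total: 19.8% + 3.6% + 10.836% + 64% = 98.236%.
Rounded: 98.24%.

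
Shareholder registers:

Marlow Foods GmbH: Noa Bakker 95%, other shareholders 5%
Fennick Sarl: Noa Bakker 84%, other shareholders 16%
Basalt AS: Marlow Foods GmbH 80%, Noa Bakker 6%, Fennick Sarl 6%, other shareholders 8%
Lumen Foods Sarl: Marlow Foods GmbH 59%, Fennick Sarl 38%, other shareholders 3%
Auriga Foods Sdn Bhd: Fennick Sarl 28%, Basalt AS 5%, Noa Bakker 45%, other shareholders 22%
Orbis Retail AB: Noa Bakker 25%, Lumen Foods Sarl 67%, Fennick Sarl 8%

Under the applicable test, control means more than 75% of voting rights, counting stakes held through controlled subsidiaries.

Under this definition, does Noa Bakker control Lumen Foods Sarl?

Noa holds 95% of Marlow, so Noa controls Marlow.
Noa holds 84% of Fennick, so Noa controls Fennick.
Marlow and Fennick together hold 59% + 38% = 97% of Lumen, so Noa controls Lumen.

Yes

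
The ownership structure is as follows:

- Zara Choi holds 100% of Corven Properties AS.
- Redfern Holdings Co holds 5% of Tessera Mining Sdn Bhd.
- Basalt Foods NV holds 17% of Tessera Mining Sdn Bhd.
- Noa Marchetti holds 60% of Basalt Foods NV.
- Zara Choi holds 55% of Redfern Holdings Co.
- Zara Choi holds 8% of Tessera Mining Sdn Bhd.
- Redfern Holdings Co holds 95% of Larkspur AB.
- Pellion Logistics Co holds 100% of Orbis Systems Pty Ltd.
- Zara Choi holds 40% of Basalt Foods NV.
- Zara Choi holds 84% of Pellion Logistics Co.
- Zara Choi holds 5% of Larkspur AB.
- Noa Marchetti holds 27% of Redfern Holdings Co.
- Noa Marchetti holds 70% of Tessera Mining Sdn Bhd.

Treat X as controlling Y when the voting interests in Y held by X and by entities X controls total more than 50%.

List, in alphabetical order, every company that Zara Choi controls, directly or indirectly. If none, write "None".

Corven Properties AS, Larkspur AB, Orbis Systems Pty Ltd, Pellion Logistics Co, Redfern Holdings Co

Zara holds 55% of Redfern, so Zara controls Redfern.
Redfern and Zara together hold 95% + 5% = 100% of Larkspur, so Zara controls Larkspur.
Zara holds 84% of Pellion, so Zara controls Pellion.
Pellion holds 100% of Orbis, so Zara controls Orbis.
Zara holds 100% of Corven, so Zara controls Corven.
No other company's threshold is met.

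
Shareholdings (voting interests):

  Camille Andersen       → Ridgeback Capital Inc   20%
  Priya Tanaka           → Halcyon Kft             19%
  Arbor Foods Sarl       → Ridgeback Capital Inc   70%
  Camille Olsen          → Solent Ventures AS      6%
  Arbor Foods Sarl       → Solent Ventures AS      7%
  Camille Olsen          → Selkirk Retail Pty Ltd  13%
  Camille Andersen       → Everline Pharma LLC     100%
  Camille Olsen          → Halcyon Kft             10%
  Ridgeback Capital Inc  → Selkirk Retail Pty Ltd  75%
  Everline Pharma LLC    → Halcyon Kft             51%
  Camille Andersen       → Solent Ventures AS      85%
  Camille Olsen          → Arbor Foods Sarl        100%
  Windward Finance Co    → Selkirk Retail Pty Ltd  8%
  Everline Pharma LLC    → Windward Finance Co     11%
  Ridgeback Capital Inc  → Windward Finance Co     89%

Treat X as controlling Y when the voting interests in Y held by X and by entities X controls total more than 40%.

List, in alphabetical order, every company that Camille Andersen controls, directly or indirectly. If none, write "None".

Camille Andersen holds 100% of Everline, so Camille Andersen controls Everline.
Everline holds 51% of Halcyon, so Camille Andersen controls Halcyon.
Camille Andersen holds 85% of Solent, so Camille Andersen controls Solent.
No other company's threshold is met.

Everline Pharma LLC, Halcyon Kft, Solent Ventures AS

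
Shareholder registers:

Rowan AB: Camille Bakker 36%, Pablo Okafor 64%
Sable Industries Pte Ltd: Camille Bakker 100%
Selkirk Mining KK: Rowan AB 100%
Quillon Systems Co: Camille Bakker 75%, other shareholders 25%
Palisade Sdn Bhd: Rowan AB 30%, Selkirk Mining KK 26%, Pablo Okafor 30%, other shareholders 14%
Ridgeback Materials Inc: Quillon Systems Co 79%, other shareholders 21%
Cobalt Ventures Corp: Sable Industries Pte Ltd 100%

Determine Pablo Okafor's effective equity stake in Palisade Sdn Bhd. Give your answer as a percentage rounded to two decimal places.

65.84%

Pablo reaches Palisade along 3 paths.
Via Rowan: 64% × 30% = 19.2%.
Via Rowan → Selkirk: 64% × 100% × 26% = 16.64%.
Direct stake: 30% = 30%.
Total: 19.2% + 16.64% + 30% = 65.84%.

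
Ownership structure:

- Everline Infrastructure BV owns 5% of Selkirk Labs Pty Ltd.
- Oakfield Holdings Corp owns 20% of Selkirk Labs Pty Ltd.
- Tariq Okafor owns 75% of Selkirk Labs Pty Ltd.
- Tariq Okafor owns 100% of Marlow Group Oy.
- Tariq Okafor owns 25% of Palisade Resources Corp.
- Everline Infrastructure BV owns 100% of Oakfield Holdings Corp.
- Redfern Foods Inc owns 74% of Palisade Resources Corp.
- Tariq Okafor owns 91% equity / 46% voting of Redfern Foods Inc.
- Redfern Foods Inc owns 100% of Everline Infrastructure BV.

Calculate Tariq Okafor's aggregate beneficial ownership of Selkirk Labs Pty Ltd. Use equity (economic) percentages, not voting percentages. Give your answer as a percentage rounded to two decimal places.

Tariq reaches Selkirk along 3 paths.
Direct stake: 75% = 75%.
Via Redfern → Everline: 91% × 100% × 5% = 4.55%.
Via Redfern → Everline → Oakfield: 91% × 100% × 100% × 20% = 18.2%.
Total: 75% + 4.55% + 18.2% = 97.75%.

97.75%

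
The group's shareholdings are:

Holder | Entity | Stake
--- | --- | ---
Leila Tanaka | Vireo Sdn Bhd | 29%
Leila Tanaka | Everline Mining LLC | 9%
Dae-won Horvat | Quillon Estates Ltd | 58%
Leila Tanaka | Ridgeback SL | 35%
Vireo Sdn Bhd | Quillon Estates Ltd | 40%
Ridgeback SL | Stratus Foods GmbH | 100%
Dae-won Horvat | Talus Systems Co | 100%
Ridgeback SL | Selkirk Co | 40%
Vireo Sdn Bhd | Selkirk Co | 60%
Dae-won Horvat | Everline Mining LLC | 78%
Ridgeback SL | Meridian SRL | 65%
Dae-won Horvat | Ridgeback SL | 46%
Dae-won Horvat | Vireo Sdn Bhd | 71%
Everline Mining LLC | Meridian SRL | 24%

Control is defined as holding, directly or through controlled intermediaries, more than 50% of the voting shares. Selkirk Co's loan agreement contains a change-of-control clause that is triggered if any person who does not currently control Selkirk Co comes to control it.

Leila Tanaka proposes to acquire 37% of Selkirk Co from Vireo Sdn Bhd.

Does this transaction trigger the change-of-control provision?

The purchase adds only to Leila's holdings (Vireo's stake shrinks), so Leila is the only person who could newly come to control Selkirk.
Leila's largest direct stake is 35% in Ridgeback, which does not meet the threshold, so Leila controls no company.
Neither Leila nor any entity Leila controls holds any voting interest in Selkirk.
So before the transaction, Leila does not control Selkirk.
After the purchase, Leila holds 37% of Selkirk directly, and Vireo's stake falls to 23%.
After the transaction, Leila's side holds 37% of Selkirk, not > 50%, so Leila still does not control Selkirk.
No new person acquires control, so the clause is not triggered.

No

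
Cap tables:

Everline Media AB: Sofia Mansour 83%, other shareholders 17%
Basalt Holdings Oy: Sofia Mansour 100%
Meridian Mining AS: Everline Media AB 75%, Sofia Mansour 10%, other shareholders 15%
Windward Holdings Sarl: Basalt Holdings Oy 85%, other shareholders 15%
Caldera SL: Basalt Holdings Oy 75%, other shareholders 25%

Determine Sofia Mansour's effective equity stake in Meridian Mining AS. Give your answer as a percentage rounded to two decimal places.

Sofia reaches Meridian along 2 paths.
Via Everline: 83% × 75% = 62.25%.
Direct stake: 10% = 10%.
Total: 62.25% + 10% = 72.25%.

72.25%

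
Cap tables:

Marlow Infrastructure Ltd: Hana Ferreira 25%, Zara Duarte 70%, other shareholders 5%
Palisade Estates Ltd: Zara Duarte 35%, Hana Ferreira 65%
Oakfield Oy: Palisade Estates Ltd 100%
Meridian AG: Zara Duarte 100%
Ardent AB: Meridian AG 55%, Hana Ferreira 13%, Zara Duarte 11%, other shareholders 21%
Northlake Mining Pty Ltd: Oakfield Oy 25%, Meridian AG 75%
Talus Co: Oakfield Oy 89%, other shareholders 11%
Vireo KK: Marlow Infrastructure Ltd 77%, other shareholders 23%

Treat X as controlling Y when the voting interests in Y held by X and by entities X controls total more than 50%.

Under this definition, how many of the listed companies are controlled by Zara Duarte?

Zara holds 70% of Marlow, so Zara controls Marlow.
Zara holds 100% of Meridian, so Zara controls Meridian.
Meridian and Zara together hold 55% + 11% = 66% of Ardent, so Zara controls Ardent.
Meridian holds 75% of Northlake, so Zara controls Northlake.
Marlow holds 77% of Vireo, so Zara controls Vireo.
No other company's threshold is met.
Zara controls 5 companies.

5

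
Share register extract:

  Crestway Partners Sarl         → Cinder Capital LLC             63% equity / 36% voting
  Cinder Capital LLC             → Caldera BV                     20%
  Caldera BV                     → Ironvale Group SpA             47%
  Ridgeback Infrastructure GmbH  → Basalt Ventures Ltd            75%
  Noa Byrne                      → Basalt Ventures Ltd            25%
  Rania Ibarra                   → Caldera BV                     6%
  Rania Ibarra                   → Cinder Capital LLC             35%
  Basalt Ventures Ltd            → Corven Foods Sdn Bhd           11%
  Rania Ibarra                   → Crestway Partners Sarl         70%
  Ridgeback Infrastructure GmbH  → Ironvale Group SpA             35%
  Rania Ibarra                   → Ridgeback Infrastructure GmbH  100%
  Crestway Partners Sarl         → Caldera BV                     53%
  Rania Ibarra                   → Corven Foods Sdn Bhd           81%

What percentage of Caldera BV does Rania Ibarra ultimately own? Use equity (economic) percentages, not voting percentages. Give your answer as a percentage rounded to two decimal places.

Rania reaches Caldera along 4 paths.
Via Cinder: 35% × 20% = 7%.
Via Crestway → Cinder: 70% × 63% × 20% = 8.82%.
Direct stake: 6% = 6%.
Via Crestway: 70% × 53% = 37.1%.
Total: 7% + 8.82% + 6% + 37.1% = 58.92%.

58.92%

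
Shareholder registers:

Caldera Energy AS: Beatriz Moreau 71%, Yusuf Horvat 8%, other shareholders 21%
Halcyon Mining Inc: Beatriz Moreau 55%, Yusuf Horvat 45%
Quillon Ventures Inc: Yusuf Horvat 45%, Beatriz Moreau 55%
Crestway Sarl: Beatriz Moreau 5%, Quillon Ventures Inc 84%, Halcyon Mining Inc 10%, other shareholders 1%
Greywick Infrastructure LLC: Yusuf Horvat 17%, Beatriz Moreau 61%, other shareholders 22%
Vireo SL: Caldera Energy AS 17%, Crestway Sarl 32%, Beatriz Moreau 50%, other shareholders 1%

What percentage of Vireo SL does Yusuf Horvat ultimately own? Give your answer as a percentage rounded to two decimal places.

Yusuf reaches Vireo along 3 paths.
Via Caldera: 8% × 17% = 1.36%.
Via Quillon → Crestway: 45% × 84% × 32% = 12.096%.
Via Halcyon → Crestway: 45% × 10% × 32% = 1.44%.
Total: 1.36% + 12.096% + 1.44% = 14.896%.
Rounded: 14.90%.

14.90%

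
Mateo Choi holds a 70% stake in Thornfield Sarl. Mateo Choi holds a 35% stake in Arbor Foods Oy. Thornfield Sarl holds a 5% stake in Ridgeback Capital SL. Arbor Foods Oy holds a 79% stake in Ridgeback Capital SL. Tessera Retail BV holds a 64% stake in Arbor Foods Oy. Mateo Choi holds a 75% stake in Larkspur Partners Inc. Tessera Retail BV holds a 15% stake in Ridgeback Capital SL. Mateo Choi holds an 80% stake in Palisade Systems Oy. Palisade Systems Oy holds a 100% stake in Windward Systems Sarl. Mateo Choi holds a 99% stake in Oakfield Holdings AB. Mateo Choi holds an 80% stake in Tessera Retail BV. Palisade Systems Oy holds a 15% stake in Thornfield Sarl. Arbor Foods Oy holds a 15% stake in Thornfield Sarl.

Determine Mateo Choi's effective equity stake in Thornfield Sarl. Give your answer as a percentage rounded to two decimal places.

Mateo reaches Thornfield along 4 paths.
Direct stake: 70% = 70%.
Via Arbor: 35% × 15% = 5.25%.
Via Tessera → Arbor: 80% × 64% × 15% = 7.68%.
Via Palisade: 80% × 15% = 12%.
Total: 70% + 5.25% + 7.68% + 12% = 94.93%.

94.93%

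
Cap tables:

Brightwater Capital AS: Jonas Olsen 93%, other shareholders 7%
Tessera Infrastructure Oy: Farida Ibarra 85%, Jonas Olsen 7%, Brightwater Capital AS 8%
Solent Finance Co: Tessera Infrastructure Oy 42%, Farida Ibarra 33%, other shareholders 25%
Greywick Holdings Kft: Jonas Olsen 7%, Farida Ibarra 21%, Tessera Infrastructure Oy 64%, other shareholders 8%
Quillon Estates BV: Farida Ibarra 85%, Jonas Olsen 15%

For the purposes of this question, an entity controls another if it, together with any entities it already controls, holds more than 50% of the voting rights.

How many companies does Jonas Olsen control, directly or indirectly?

Jonas holds 93% of Brightwater, so Jonas controls Brightwater.
No other company's threshold is met.
Jonas controls 1 company.

1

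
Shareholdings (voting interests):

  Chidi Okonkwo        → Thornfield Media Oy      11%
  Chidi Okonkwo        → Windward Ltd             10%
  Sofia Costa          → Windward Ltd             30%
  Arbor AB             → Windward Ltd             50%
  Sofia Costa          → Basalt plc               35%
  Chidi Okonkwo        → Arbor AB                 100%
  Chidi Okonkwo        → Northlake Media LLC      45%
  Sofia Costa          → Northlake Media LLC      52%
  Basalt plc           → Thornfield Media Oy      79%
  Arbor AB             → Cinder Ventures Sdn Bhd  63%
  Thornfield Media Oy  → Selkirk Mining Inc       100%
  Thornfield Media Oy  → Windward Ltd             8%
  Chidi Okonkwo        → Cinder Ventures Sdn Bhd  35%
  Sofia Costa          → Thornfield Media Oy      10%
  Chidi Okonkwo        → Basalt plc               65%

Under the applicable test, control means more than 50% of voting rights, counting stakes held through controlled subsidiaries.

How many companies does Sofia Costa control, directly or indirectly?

Sofia holds 52% of Northlake, so Sofia controls Northlake.
No other company's threshold is met.
Sofia controls 1 company.

1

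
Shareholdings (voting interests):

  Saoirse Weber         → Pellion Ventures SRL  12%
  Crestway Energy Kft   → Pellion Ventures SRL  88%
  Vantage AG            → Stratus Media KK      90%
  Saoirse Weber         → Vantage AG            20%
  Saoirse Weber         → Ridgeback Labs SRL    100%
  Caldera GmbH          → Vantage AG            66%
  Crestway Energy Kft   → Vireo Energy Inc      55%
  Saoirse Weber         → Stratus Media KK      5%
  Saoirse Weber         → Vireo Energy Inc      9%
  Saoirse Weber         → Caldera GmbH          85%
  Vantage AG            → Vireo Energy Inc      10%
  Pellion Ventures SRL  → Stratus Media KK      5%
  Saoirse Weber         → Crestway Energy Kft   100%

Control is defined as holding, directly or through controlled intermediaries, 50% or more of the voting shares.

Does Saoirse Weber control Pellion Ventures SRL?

Saoirse holds 100% of Crestway, so Saoirse controls Crestway.
Crestway and Saoirse together hold 88% + 12% = 100% of Pellion, so Saoirse controls Pellion.

Yes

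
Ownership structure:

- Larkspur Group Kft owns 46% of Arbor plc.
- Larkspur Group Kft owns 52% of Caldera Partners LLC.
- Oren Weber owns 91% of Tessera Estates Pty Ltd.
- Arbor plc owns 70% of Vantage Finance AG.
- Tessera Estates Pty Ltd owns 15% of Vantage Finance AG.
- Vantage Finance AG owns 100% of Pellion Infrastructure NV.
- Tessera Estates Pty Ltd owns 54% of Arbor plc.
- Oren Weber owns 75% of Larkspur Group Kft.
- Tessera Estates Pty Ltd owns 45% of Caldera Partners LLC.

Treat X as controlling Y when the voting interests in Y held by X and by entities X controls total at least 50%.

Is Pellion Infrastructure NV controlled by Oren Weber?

Yes

Oren holds 91% of Tessera, so Oren controls Tessera.
Oren holds 75% of Larkspur, so Oren controls Larkspur.
Larkspur and Tessera together hold 46% + 54% = 100% of Arbor, so Oren controls Arbor.
Tessera and Arbor together hold 15% + 70% = 85% of Vantage, so Oren controls Vantage.
Vantage holds 100% of Pellion, so Oren controls Pellion.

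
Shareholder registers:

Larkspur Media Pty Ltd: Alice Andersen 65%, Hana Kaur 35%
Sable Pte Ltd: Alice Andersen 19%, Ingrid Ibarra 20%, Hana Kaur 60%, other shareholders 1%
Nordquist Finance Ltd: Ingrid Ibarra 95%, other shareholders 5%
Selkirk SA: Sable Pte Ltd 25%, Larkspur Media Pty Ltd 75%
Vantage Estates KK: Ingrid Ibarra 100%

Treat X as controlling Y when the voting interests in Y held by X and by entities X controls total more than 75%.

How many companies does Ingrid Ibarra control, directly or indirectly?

2

Ingrid holds 95% of Nordquist, so Ingrid controls Nordquist.
Ingrid holds 100% of Vantage, so Ingrid controls Vantage.
No other company's threshold is met.
Ingrid controls 2 companies.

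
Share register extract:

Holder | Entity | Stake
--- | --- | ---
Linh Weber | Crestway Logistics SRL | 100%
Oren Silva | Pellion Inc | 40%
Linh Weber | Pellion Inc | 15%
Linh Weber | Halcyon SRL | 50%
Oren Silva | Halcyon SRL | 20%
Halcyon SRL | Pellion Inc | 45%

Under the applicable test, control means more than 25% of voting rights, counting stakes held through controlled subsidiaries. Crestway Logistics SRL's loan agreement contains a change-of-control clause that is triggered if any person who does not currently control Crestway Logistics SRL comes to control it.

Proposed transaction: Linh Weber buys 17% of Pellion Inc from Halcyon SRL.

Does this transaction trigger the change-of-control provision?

The purchase adds only to Linh's holdings (Halcyon's stake shrinks), so Linh is the only person who could newly come to control Crestway.
Linh holds 100% of Crestway, so Linh controls Crestway.
So Linh already controls Crestway before the transaction.
After the purchase, Linh's direct stake in Pellion rises to 15% + 17% = 32%, and Halcyon's stake falls to 28%.
Linh controlled Crestway already, so this is not a new person acquiring control; every other person's position is unchanged or reduced.
No new person acquires control, so the clause is not triggered.

No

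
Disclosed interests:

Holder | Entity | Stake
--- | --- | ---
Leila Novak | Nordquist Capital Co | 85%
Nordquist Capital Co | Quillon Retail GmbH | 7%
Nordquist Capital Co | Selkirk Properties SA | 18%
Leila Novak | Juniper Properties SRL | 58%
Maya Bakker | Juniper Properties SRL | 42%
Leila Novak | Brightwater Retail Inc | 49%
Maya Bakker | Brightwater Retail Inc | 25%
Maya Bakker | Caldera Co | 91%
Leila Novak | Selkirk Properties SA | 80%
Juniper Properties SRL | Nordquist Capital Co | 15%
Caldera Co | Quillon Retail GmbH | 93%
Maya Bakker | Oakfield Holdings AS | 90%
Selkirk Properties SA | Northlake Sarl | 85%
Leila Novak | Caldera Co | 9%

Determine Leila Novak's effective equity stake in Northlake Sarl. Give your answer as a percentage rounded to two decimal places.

82.34%

Leila reaches Northlake along 3 paths.
Via Juniper → Nordquist → Selkirk: 58% × 15% × 18% × 85% = 1.3311%.
Via Nordquist → Selkirk: 85% × 18% × 85% = 13.005%.
Via Selkirk: 80% × 85% = 68%.
Total: 1.3311% + 13.005% + 68% = 82.3361%.
Rounded: 82.34%.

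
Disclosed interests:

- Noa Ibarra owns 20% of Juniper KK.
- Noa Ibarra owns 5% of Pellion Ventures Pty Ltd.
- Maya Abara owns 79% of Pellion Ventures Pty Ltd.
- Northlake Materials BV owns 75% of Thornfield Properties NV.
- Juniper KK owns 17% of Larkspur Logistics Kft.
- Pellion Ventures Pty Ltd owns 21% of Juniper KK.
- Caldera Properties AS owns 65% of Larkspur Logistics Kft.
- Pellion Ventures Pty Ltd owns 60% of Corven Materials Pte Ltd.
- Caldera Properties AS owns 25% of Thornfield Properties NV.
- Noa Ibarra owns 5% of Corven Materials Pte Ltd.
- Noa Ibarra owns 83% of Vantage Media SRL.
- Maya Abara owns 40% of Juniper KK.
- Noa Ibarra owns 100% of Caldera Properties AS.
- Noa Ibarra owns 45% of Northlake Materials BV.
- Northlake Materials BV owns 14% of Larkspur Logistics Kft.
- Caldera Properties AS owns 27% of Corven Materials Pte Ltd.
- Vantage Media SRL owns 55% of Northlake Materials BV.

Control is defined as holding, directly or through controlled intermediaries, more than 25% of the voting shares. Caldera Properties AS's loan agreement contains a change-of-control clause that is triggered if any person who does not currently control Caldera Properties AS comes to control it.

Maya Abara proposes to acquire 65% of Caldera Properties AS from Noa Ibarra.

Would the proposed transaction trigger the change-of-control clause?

Yes

The purchase adds only to Maya's holdings (Noa's stake shrinks), so Maya is the only person who could newly come to control Caldera.
Maya holds 79% of Pellion, so Maya controls Pellion.
Pellion holds 60% of Corven, so Maya controls Corven.
Pellion and Maya together hold 21% + 40% = 61% of Juniper, so Maya controls Juniper.
Neither Maya nor any entity Maya controls holds any voting interest in Caldera.
So before the transaction, Maya does not control Caldera.
After the purchase, Maya holds 65% of Caldera directly, and Noa's stake falls to 35%.
Maya holds 65% of Caldera, so Maya controls Caldera.
Maya did not control Caldera before and does after, so the clause is triggered.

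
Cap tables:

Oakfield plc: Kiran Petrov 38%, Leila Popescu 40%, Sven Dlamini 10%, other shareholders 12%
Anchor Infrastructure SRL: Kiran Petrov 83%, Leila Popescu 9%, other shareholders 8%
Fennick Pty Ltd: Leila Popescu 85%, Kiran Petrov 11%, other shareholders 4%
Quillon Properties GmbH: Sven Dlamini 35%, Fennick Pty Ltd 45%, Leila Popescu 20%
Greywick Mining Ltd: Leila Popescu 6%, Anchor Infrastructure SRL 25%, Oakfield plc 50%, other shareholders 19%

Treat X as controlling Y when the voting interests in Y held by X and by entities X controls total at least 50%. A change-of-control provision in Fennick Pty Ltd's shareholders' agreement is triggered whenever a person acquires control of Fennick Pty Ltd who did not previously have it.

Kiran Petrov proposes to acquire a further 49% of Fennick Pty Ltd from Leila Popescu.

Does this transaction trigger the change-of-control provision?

Yes

The purchase adds only to Kiran's holdings (Leila's stake shrinks), so Kiran is the only person who could newly come to control Fennick.
Kiran holds 83% of Anchor, so Kiran controls Anchor.
In Fennick, Kiran's side holds only 11%, not ≥ 50%.
So before the transaction, Kiran does not control Fennick.
After the purchase, Kiran's direct stake in Fennick rises to 11% + 49% = 60%, and Leila's stake falls to 36%.
Kiran holds 60% of Fennick, so Kiran controls Fennick.
Kiran did not control Fennick before and does after, so the clause is triggered.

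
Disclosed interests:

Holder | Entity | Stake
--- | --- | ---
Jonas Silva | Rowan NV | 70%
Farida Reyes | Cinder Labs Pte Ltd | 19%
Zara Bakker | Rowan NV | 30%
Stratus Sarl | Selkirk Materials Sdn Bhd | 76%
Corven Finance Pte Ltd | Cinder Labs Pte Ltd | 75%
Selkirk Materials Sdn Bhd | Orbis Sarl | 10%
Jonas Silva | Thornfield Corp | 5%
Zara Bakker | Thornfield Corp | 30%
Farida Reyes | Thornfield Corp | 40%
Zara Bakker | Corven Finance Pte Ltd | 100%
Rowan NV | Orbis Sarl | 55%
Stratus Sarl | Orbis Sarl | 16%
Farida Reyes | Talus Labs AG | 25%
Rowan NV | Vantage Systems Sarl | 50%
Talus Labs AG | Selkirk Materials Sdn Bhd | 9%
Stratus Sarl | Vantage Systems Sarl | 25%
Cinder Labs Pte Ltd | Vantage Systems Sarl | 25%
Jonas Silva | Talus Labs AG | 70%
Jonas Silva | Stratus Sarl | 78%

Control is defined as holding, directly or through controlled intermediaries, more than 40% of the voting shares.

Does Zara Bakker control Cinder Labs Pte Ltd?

Yes

Zara holds 100% of Corven, so Zara controls Corven.
Corven holds 75% of Cinder, so Zara controls Cinder.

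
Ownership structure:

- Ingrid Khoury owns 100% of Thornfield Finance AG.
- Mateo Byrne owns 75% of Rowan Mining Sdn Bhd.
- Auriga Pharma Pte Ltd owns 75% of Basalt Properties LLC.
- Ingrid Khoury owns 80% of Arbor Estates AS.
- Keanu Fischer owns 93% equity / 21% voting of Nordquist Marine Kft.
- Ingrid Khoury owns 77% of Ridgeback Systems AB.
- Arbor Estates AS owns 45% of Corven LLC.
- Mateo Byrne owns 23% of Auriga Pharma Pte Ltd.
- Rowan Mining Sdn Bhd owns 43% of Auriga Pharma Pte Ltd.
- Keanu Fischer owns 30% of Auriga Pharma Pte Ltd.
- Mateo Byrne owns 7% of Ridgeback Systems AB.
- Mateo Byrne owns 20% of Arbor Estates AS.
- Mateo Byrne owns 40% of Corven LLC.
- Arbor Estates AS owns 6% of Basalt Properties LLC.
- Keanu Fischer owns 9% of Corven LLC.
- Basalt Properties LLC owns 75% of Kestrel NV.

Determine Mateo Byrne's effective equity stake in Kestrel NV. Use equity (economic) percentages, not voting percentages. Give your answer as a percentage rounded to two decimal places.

Mateo reaches Kestrel along 3 paths.
Via Arbor → Basalt: 20% × 6% × 75% = 0.9%.
Via Auriga → Basalt: 23% × 75% × 75% = 12.9375%.
Via Rowan → Auriga → Basalt: 75% × 43% × 75% × 75% = 18.140625%.
Total: 0.9% + 12.9375% + 18.140625% = 31.978125%.
Rounded: 31.98%.

31.98%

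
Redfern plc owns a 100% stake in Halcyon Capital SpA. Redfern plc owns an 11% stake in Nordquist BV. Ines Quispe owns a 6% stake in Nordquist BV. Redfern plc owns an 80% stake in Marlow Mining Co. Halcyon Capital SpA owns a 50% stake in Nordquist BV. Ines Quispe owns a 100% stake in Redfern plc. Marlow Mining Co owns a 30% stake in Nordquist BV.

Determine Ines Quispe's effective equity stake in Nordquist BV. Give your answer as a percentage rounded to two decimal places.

91.00%

Ines reaches Nordquist along 4 paths.
Via Redfern → Halcyon: 100% × 100% × 50% = 50%.
Via Redfern → Marlow: 100% × 80% × 30% = 24%.
Via Redfern: 100% × 11% = 11%.
Direct stake: 6% = 6%.
Total: 50% + 24% + 11% + 6% = 91%.
Rounded: 91.00%.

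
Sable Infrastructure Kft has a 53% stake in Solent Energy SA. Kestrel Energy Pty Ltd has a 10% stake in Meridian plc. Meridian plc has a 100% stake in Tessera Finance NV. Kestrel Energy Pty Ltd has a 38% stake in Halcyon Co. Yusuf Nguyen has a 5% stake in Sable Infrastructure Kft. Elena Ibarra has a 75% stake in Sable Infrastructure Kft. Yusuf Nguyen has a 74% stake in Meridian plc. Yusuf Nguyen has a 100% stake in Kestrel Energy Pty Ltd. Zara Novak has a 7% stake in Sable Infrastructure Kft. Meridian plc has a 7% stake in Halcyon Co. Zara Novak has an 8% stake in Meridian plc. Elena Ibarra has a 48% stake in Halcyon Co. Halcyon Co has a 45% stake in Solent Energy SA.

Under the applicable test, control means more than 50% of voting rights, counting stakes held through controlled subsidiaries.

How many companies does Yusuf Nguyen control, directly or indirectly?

Yusuf holds 100% of Kestrel, so Yusuf controls Kestrel.
Kestrel and Yusuf together hold 10% + 74% = 84% of Meridian, so Yusuf controls Meridian.
Meridian holds 100% of Tessera, so Yusuf controls Tessera.
No other company's threshold is met.
Yusuf controls 3 companies.

3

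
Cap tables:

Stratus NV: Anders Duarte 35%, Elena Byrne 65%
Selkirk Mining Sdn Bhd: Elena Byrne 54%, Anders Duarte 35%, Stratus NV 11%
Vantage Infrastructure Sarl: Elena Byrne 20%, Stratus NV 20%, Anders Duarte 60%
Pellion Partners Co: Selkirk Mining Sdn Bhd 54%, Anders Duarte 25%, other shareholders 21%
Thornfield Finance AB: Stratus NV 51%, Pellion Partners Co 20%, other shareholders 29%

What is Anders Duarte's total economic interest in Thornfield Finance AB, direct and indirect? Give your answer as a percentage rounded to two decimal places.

27.05%

Anders reaches Thornfield along 4 paths.
Via Stratus: 35% × 51% = 17.85%.
Via Selkirk → Pellion: 35% × 54% × 20% = 3.78%.
Via Stratus → Selkirk → Pellion: 35% × 11% × 54% × 20% = 0.4158%.
Via Pellion: 25% × 20% = 5%.
Total: 17.85% + 3.78% + 0.4158% + 5% = 27.0458%.
Rounded: 27.05%.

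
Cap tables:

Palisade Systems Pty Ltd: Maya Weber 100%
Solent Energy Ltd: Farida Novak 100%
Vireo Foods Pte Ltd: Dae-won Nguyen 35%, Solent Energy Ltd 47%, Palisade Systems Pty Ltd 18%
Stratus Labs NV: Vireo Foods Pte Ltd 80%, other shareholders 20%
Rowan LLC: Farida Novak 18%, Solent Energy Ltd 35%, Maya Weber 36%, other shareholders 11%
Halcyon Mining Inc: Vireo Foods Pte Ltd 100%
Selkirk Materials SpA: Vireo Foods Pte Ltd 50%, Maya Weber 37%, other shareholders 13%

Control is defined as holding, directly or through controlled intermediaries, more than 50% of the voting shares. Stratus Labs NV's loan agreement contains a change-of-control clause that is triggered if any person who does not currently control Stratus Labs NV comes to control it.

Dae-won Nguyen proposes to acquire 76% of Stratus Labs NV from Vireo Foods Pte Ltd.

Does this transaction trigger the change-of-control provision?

The purchase adds only to Dae-won's holdings (Vireo's stake shrinks), so Dae-won is the only person who could newly come to control Stratus.
Dae-won's largest direct stake is 35% in Vireo, which does not meet the threshold, so Dae-won controls no company.
Neither Dae-won nor any entity Dae-won controls holds any voting interest in Stratus.
So before the transaction, Dae-won does not control Stratus.
After the purchase, Dae-won holds 76% of Stratus directly, and Vireo's stake falls to 4%.
Dae-won holds 76% of Stratus, so Dae-won controls Stratus.
Dae-won did not control Stratus before and does after, so the clause is triggered.

Yes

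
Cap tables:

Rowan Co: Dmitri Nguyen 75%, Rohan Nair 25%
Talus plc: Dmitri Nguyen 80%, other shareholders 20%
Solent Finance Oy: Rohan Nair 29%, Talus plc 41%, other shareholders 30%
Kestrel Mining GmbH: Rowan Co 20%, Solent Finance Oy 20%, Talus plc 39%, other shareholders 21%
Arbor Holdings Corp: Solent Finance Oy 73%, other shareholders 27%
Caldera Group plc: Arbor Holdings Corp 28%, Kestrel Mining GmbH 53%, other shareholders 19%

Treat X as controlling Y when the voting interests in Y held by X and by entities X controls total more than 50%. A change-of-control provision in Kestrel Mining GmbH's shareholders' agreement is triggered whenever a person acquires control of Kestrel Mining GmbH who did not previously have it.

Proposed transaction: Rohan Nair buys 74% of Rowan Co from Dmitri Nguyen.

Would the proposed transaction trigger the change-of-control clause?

No

The purchase adds only to Rohan's holdings (Dmitri's stake shrinks), so Rohan is the only person who could newly come to control Kestrel.
Rohan's largest direct stake is 29% in Solent, which does not meet the threshold, so Rohan controls no company.
Neither Rohan nor any entity Rohan controls holds any voting interest in Kestrel.
So before the transaction, Rohan does not control Kestrel.
After the purchase, Rohan's direct stake in Rowan rises to 25% + 74% = 99%, and Dmitri's stake falls to 1%.
Rohan holds 99% of Rowan, so Rohan controls Rowan.
After the transaction, Rohan's side holds 20% of Kestrel, not > 50%, so Rohan still does not control Kestrel.
No new person acquires control, so the clause is not triggered.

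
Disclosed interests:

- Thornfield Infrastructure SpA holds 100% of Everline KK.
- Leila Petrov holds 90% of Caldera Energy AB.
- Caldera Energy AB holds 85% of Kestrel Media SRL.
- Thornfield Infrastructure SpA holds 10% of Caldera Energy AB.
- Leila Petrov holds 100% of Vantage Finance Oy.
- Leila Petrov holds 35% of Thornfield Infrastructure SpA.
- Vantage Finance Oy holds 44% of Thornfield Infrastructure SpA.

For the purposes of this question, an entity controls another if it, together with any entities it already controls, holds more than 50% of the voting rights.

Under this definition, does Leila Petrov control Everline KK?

Leila holds 100% of Vantage, so Leila controls Vantage.
Leila and Vantage together hold 35% + 44% = 79% of Thornfield, so Leila controls Thornfield.
Thornfield holds 100% of Everline, so Leila controls Everline.

Yes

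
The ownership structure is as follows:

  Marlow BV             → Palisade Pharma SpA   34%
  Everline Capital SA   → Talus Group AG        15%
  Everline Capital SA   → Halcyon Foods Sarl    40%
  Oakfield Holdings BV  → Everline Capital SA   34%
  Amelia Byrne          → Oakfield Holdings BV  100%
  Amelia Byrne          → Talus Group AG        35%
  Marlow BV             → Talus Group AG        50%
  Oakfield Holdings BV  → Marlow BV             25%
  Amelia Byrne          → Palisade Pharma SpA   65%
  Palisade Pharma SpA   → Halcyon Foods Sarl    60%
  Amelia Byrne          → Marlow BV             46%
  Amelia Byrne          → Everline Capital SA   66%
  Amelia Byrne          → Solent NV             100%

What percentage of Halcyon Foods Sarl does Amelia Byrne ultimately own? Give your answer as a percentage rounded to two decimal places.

93.48%

Amelia reaches Halcyon along 5 paths.
Via Oakfield → Marlow → Palisade: 100% × 25% × 34% × 60% = 5.1%.
Via Marlow → Palisade: 46% × 34% × 60% = 9.384%.
Via Palisade: 65% × 60% = 39%.
Via Everline: 66% × 40% = 26.4%.
Via Oakfield → Everline: 100% × 34% × 40% = 13.6%.
Total: 5.1% + 9.384% + 39% + 26.4% + 13.6% = 93.484%.
Rounded: 93.48%.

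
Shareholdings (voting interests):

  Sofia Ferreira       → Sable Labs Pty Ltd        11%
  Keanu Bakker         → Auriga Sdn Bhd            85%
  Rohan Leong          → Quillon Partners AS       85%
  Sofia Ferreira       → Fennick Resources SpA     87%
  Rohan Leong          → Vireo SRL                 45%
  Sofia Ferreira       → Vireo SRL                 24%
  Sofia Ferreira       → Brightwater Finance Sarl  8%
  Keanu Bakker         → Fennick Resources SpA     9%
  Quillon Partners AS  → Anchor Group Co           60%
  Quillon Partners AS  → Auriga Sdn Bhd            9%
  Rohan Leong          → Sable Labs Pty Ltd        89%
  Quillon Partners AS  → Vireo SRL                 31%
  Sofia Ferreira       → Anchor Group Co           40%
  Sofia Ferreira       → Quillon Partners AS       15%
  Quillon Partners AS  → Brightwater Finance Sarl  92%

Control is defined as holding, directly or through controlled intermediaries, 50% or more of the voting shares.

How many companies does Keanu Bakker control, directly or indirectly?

Keanu holds 85% of Auriga, so Keanu controls Auriga.
No other company's threshold is met.
Keanu controls 1 company.

1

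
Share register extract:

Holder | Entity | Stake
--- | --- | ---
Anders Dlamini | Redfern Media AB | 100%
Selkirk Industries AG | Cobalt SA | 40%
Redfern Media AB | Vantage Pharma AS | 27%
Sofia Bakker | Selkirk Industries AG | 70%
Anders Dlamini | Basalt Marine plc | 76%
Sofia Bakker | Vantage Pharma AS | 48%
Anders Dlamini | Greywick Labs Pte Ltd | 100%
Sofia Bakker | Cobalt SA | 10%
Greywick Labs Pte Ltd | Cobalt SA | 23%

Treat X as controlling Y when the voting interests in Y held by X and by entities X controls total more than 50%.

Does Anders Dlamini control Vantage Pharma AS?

Anders holds 100% of Redfern, so Anders controls Redfern.
Anders holds 100% of Greywick, so Anders controls Greywick.
Anders holds 76% of Basalt, so Anders controls Basalt.
In Vantage, Anders's side holds only 27%, not > 50%.
So Anders does not control Vantage.

No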